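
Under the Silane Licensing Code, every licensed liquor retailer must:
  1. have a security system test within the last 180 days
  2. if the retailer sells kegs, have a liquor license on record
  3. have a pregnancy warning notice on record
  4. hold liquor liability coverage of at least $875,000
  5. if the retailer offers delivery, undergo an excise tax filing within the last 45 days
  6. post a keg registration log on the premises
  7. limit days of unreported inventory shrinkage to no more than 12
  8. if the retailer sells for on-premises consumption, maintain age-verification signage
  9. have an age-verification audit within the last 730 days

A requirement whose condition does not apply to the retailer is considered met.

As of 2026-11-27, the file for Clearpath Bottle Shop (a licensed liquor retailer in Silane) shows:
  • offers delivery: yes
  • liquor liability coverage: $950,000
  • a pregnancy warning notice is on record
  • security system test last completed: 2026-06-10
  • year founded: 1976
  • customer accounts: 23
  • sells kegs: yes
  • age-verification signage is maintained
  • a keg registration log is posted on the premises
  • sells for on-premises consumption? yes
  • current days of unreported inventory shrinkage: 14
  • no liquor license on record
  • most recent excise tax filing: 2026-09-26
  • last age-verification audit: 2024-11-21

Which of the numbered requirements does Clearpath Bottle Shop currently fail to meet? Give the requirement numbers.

1. security system test 170 days ago vs limit 180 → met
2. condition 'sells kegs' holds; liquor license absent → not met
3. pregnancy warning notice present → met
4. liquor liability coverage $950,000 ≥ $875,000 → met
5. condition 'offers delivery' holds; excise tax filing 62 days ago vs limit 45 → not met
6. keg registration log present → met
7. days of unreported inventory shrinkage 14 > 12 → not met
8. condition 'sells for on-premises consumption' holds; age-verification signage present → met
9. age-verification audit 736 days ago vs limit 730 → not met
Not met: 2, 5, 7, 9

2, 5, 7, 9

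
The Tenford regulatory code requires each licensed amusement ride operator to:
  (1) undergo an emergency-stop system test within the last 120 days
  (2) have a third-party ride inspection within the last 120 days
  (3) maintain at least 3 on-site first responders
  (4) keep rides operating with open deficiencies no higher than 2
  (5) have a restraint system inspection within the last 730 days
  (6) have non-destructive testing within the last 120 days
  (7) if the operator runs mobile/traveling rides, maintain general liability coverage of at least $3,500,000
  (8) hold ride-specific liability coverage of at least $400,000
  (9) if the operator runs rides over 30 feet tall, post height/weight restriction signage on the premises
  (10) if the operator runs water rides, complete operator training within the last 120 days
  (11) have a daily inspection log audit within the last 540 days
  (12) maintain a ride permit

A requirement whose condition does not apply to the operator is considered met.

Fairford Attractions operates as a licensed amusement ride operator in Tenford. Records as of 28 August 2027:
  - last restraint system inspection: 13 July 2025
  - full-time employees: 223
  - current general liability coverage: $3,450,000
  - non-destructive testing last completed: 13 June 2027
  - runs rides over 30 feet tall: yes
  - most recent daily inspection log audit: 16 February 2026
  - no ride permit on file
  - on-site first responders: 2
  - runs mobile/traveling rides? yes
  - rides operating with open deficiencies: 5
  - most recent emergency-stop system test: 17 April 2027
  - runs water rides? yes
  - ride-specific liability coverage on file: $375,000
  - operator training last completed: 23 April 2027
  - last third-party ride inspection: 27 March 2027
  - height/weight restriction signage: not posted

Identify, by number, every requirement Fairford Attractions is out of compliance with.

1. emergency-stop system test 133 days ago vs limit 120 → not met
2. third-party ride inspection 154 days ago vs limit 120 → not met
3. on-site first responders 2 < 3 → not met
4. rides operating with open deficiencies 5 > 2 → not met
5. restraint system inspection 776 days ago vs limit 730 → not met
6. non-destructive testing 76 days ago vs limit 120 → met
7. condition 'runs mobile/traveling rides' holds; general liability coverage $3,450,000 < $3,500,000 → not met
8. ride-specific liability coverage $375,000 < $400,000 → not met
9. condition 'runs rides over 30 feet tall' holds; height/weight restriction signage absent → not met
10. condition 'runs water rides' holds; operator training 127 days ago vs limit 120 → not met
11. daily inspection log audit 558 days ago vs limit 540 → not met
12. ride permit absent → not met
Not met: 1, 2, 3, 4, 5, 7, 8, 9, 10, 11, 12

1, 2, 3, 4, 5, 7, 8, 9, 10, 11, 12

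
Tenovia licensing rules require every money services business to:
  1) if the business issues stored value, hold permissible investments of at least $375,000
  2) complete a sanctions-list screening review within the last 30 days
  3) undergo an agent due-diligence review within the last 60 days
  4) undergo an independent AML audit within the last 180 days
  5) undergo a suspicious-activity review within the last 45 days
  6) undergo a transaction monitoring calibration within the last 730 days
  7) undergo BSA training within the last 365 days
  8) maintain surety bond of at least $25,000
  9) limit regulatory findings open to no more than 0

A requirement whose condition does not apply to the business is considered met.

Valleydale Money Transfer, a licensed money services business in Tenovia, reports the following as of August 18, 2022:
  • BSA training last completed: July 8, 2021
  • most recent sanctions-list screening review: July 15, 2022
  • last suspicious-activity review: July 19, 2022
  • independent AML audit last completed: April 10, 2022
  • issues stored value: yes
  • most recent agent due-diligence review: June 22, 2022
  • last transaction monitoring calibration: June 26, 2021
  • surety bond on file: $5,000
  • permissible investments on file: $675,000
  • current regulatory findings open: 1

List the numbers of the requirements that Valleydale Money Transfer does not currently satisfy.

2, 7, 8, 9

1. condition 'issues stored value' holds; permissible investments $675,000 ≥ $375,000 → met
2. sanctions-list screening review 34 days ago vs limit 30 → not met
3. agent due-diligence review 57 days ago vs limit 60 → met
4. independent AML audit 130 days ago vs limit 180 → met
5. suspicious-activity review 30 days ago vs limit 45 → met
6. transaction monitoring calibration 418 days ago vs limit 730 → met
7. BSA training 406 days ago vs limit 365 → not met
8. surety bond $5,000 < $25,000 → not met
9. regulatory findings open 1 > 0 → not met
Not met: 2, 7, 8, 9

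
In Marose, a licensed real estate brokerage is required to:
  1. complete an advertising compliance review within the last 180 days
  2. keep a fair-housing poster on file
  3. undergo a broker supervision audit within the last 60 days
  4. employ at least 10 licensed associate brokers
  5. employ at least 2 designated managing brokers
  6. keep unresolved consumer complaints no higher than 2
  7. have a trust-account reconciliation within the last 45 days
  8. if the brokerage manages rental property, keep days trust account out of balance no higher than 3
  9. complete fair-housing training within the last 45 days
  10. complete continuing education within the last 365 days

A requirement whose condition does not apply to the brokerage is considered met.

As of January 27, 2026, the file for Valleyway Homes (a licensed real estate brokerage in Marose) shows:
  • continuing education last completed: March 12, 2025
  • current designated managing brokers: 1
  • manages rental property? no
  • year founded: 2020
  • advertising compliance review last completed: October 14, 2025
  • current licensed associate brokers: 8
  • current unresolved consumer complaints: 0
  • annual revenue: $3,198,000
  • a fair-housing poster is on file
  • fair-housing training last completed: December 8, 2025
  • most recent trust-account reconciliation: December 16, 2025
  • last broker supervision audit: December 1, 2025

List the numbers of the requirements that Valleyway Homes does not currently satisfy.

1. advertising compliance review 105 days ago vs limit 180 → met
2. fair-housing poster present → met
3. broker supervision audit 57 days ago vs limit 60 → met
4. licensed associate brokers 8 < 10 → not met
5. designated managing brokers 1 < 2 → not met
6. unresolved consumer complaints 0 ≤ 2 → met
7. trust-account reconciliation 42 days ago vs limit 45 → met
8. condition 'manages rental property' does not hold → requirement n/a → met
9. fair-housing training 50 days ago vs limit 45 → not met
10. continuing education 321 days ago vs limit 365 → met
Not met: 4, 5, 9

4, 5, 9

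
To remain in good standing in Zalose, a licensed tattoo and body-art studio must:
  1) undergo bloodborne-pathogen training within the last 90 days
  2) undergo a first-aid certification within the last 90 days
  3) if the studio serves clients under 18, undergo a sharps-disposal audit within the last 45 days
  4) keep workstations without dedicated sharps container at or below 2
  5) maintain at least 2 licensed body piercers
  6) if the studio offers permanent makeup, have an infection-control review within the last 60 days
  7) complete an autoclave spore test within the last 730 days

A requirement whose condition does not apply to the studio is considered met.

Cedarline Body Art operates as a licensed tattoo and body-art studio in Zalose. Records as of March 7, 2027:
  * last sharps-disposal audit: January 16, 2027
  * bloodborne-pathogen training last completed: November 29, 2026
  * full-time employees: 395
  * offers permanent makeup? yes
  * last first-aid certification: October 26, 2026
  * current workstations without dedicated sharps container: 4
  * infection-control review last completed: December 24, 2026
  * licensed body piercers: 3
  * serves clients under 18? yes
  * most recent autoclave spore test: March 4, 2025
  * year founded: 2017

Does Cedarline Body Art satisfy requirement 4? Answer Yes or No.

4. workstations without dedicated sharps container 4 > 2 → not met

No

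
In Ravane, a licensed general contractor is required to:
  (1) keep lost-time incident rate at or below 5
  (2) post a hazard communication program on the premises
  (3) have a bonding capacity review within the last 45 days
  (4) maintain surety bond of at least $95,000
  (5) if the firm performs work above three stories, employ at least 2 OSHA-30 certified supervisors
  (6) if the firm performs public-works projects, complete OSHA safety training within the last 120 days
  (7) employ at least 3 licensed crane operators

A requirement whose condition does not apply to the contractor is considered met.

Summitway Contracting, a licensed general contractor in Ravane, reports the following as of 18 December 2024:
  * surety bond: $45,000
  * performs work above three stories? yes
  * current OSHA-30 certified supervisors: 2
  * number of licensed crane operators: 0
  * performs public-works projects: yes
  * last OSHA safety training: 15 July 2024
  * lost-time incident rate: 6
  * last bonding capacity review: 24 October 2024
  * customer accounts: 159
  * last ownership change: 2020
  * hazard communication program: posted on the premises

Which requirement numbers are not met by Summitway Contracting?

1, 3, 4, 6, 7

1. lost-time incident rate 6 > 5 → not met
2. hazard communication program present → met
3. bonding capacity review 55 days ago vs limit 45 → not met
4. surety bond $45,000 < $95,000 → not met
5. condition 'performs work above three stories' holds; OSHA-30 certified supervisors 2 ≥ 2 → met
6. condition 'performs public-works projects' holds; OSHA safety training 156 days ago vs limit 120 → not met
7. licensed crane operators 0 < 3 → not met
Not met: 1, 3, 4, 6, 7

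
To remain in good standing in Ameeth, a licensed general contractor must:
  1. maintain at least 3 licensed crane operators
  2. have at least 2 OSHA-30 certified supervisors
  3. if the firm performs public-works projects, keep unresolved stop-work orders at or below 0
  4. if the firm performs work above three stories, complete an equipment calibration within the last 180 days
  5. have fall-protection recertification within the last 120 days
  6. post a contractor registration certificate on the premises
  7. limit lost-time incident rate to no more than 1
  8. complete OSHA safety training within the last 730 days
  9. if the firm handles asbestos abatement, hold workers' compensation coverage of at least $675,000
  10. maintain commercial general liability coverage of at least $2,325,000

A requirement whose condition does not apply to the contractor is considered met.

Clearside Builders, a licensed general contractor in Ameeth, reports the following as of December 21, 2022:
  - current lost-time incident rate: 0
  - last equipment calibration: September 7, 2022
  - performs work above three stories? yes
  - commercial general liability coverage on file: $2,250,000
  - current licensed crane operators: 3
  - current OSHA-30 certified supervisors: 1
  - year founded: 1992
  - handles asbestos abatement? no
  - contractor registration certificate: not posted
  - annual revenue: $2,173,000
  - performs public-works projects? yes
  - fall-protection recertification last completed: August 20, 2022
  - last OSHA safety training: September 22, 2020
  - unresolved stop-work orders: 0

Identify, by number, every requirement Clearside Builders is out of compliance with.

2, 5, 6, 8, 10

1. licensed crane operators 3 ≥ 3 → met
2. OSHA-30 certified supervisors 1 < 2 → not met
3. condition 'performs public-works projects' holds; unresolved stop-work orders 0 ≤ 0 → met
4. condition 'performs work above three stories' holds; equipment calibration 105 days ago vs limit 180 → met
5. fall-protection recertification 123 days ago vs limit 120 → not met
6. contractor registration certificate absent → not met
7. lost-time incident rate 0 ≤ 1 → met
8. OSHA safety training 820 days ago vs limit 730 → not met
9. condition 'handles asbestos abatement' does not hold → requirement n/a → met
10. commercial general liability coverage $2,250,000 < $2,325,000 → not met
Not met: 2, 5, 6, 8, 10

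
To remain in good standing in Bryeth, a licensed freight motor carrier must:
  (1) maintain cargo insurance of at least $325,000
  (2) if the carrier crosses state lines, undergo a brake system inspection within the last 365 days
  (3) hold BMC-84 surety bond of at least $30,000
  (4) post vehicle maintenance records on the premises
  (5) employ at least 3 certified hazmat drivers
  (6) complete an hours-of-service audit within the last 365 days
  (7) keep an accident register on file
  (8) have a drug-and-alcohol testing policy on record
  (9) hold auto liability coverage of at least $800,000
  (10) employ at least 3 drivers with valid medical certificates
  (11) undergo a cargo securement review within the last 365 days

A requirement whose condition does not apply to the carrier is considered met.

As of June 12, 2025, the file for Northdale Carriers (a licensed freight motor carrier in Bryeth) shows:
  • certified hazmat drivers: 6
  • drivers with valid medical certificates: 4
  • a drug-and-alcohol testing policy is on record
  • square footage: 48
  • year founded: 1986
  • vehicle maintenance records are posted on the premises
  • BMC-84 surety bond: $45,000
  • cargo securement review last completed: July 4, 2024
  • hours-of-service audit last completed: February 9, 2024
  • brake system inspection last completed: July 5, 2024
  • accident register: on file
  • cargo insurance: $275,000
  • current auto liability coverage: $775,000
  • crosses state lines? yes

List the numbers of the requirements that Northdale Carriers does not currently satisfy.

1, 6, 9

1. cargo insurance $275,000 < $325,000 → not met
2. condition 'crosses state lines' holds; brake system inspection 342 days ago vs limit 365 → met
3. BMC-84 surety bond $45,000 ≥ $30,000 → met
4. vehicle maintenance records present → met
5. certified hazmat drivers 6 ≥ 3 → met
6. hours-of-service audit 489 days ago vs limit 365 → not met
7. accident register present → met
8. drug-and-alcohol testing policy present → met
9. auto liability coverage $775,000 < $800,000 → not met
10. drivers with valid medical certificates 4 ≥ 3 → met
11. cargo securement review 343 days ago vs limit 365 → met
Not met: 1, 6, 9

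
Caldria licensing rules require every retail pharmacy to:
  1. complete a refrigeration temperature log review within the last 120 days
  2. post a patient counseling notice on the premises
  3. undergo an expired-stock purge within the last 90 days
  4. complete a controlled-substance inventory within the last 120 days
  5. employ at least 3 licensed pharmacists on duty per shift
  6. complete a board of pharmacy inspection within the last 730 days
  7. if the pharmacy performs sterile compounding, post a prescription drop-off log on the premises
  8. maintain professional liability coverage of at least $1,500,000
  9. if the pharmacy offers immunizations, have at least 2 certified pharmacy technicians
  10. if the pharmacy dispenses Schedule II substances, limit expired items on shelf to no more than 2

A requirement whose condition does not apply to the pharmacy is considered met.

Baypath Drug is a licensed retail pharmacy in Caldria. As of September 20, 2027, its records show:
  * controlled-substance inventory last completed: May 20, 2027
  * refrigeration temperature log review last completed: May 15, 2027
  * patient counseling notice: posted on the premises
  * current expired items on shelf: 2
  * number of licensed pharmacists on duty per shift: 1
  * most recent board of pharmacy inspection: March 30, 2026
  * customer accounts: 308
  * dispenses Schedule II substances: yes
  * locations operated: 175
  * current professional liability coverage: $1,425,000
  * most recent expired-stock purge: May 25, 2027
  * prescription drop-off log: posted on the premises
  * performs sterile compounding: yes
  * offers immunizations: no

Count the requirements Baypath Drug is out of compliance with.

5

1. refrigeration temperature log review 128 days ago vs limit 120 → not met
2. patient counseling notice present → met
3. expired-stock purge 118 days ago vs limit 90 → not met
4. controlled-substance inventory 123 days ago vs limit 120 → not met
5. licensed pharmacists on duty per shift 1 < 3 → not met
6. board of pharmacy inspection 539 days ago vs limit 730 → met
7. condition 'performs sterile compounding' holds; prescription drop-off log present → met
8. professional liability coverage $1,425,000 < $1,500,000 → not met
9. condition 'offers immunizations' does not hold → requirement n/a → met
10. condition 'dispenses Schedule II substances' holds; expired items on shelf 2 ≤ 2 → met
Not met: 5 of 10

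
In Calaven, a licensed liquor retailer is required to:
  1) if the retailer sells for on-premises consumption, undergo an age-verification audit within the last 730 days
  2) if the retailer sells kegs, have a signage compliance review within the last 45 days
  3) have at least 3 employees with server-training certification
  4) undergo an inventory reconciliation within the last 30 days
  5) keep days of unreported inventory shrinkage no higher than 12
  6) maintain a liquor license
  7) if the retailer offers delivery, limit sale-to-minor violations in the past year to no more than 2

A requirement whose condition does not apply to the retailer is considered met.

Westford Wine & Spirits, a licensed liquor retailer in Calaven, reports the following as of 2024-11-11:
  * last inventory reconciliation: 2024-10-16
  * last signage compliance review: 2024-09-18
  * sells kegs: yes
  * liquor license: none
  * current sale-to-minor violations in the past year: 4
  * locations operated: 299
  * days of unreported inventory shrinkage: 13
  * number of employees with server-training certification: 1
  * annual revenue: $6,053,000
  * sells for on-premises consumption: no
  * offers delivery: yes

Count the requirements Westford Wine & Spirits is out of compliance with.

5

1. condition 'sells for on-premises consumption' does not hold → requirement n/a → met
2. condition 'sells kegs' holds; signage compliance review 54 days ago vs limit 45 → not met
3. employees with server-training certification 1 < 3 → not met
4. inventory reconciliation 26 days ago vs limit 30 → met
5. days of unreported inventory shrinkage 13 > 12 → not met
6. liquor license absent → not met
7. condition 'offers delivery' holds; sale-to-minor violations in the past year 4 > 2 → not met
Not met: 5 of 7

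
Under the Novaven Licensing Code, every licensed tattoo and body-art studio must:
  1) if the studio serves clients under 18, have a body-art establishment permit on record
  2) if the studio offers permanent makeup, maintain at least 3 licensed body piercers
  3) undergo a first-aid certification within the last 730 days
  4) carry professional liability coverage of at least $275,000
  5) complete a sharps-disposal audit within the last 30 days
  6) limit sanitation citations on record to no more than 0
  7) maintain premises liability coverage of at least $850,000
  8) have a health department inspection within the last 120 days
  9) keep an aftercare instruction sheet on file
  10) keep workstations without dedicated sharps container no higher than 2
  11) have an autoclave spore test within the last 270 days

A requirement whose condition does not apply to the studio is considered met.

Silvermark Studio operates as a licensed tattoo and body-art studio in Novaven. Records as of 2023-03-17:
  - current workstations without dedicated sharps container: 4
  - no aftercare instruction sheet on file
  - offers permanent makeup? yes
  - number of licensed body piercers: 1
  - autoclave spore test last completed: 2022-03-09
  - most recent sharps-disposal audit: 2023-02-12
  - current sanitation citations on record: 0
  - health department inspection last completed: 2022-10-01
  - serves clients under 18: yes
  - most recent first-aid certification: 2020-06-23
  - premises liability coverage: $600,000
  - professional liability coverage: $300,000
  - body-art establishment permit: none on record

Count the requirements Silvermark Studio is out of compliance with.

9

1. condition 'serves clients under 18' holds; body-art establishment permit absent → not met
2. condition 'offers permanent makeup' holds; licensed body piercers 1 < 3 → not met
3. first-aid certification 997 days ago vs limit 730 → not met
4. professional liability coverage $300,000 ≥ $275,000 → met
5. sharps-disposal audit 33 days ago vs limit 30 → not met
6. sanitation citations on record 0 ≤ 0 → met
7. premises liability coverage $600,000 < $850,000 → not met
8. health department inspection 167 days ago vs limit 120 → not met
9. aftercare instruction sheet absent → not met
10. workstations without dedicated sharps container 4 > 2 → not met
11. autoclave spore test 373 days ago vs limit 270 → not met
Not met: 9 of 11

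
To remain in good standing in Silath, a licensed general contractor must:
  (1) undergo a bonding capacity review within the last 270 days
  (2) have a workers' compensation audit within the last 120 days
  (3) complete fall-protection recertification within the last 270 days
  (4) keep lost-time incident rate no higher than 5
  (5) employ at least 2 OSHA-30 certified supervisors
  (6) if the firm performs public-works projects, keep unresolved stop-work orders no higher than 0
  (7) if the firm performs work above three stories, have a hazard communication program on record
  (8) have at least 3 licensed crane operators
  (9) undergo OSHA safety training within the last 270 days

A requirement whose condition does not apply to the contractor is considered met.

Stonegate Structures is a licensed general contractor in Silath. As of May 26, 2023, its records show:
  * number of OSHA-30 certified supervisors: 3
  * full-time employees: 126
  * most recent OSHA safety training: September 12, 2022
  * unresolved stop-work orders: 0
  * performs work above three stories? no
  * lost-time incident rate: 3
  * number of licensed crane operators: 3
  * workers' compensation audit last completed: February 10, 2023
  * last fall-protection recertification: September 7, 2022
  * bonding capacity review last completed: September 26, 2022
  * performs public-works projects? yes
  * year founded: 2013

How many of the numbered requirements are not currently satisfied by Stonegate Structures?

0

1. bonding capacity review 242 days ago vs limit 270 → met
2. workers' compensation audit 105 days ago vs limit 120 → met
3. fall-protection recertification 261 days ago vs limit 270 → met
4. lost-time incident rate 3 ≤ 5 → met
5. OSHA-30 certified supervisors 3 ≥ 2 → met
6. condition 'performs public-works projects' holds; unresolved stop-work orders 0 ≤ 0 → met
7. condition 'performs work above three stories' does not hold → requirement n/a → met
8. licensed crane operators 3 ≥ 3 → met
9. OSHA safety training 256 days ago vs limit 270 → met
Not met: 0 of 9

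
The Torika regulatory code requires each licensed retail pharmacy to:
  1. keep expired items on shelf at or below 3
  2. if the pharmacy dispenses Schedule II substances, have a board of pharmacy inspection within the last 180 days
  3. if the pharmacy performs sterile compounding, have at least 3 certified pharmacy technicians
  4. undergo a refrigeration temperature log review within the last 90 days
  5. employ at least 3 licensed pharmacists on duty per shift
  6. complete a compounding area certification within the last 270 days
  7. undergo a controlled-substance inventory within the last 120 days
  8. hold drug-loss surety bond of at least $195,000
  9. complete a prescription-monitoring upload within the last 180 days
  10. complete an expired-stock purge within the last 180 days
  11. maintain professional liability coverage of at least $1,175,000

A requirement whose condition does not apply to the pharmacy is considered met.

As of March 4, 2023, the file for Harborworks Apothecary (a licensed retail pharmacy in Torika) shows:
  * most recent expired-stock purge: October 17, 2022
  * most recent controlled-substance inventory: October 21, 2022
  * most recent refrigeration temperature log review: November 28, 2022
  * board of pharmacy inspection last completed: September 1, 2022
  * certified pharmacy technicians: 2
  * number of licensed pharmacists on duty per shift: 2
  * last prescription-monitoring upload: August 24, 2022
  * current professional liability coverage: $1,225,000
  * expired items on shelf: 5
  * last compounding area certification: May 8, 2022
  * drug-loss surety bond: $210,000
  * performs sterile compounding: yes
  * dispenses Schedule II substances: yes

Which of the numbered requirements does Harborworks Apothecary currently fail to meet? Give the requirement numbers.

1. expired items on shelf 5 > 3 → not met
2. condition 'dispenses Schedule II substances' holds; board of pharmacy inspection 184 days ago vs limit 180 → not met
3. condition 'performs sterile compounding' holds; certified pharmacy technicians 2 < 3 → not met
4. refrigeration temperature log review 96 days ago vs limit 90 → not met
5. licensed pharmacists on duty per shift 2 < 3 → not met
6. compounding area certification 300 days ago vs limit 270 → not met
7. controlled-substance inventory 134 days ago vs limit 120 → not met
8. drug-loss surety bond $210,000 ≥ $195,000 → met
9. prescription-monitoring upload 192 days ago vs limit 180 → not met
10. expired-stock purge 138 days ago vs limit 180 → met
11. professional liability coverage $1,225,000 ≥ $1,175,000 → met
Not met: 1, 2, 3, 4, 5, 6, 7, 9

1, 2, 3, 4, 5, 6, 7, 9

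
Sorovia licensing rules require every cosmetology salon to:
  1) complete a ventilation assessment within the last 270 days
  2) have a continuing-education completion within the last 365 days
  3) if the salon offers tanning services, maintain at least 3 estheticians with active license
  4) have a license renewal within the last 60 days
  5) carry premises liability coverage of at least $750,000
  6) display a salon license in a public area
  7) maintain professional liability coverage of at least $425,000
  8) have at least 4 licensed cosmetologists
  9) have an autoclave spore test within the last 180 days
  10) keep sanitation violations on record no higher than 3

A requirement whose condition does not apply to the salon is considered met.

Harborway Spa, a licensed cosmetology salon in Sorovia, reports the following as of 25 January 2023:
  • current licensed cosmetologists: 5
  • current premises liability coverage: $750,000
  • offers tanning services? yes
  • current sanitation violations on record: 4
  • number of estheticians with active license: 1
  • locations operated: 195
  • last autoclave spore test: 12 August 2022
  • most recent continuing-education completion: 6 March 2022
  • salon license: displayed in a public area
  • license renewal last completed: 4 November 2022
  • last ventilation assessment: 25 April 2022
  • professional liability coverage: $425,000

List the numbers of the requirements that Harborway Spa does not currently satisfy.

1. ventilation assessment 275 days ago vs limit 270 → not met
2. continuing-education completion 325 days ago vs limit 365 → met
3. condition 'offers tanning services' holds; estheticians with active license 1 < 3 → not met
4. license renewal 82 days ago vs limit 60 → not met
5. premises liability coverage $750,000 ≥ $750,000 → met
6. salon license present → met
7. professional liability coverage $425,000 ≥ $425,000 → met
8. licensed cosmetologists 5 ≥ 4 → met
9. autoclave spore test 166 days ago vs limit 180 → met
10. sanitation violations on record 4 > 3 → not met
Not met: 1, 3, 4, 10

1, 3, 4, 10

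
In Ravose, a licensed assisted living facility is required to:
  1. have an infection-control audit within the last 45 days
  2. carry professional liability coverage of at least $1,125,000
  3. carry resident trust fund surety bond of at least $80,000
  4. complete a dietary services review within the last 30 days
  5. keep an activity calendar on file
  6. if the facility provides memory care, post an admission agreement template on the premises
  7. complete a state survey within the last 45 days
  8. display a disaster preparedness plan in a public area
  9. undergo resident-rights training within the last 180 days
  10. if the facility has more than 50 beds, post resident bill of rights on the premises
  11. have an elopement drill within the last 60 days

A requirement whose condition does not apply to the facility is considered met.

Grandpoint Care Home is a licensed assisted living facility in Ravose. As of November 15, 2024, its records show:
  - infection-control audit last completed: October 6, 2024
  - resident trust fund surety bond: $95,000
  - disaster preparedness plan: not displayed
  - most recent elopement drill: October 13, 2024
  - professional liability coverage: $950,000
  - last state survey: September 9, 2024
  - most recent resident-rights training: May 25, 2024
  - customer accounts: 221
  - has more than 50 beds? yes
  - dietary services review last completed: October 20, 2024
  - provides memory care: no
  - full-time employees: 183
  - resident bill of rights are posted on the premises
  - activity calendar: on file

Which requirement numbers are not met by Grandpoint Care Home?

2, 7, 8

1. infection-control audit 40 days ago vs limit 45 → met
2. professional liability coverage $950,000 < $1,125,000 → not met
3. resident trust fund surety bond $95,000 ≥ $80,000 → met
4. dietary services review 26 days ago vs limit 30 → met
5. activity calendar present → met
6. condition 'provides memory care' does not hold → requirement n/a → met
7. state survey 67 days ago vs limit 45 → not met
8. disaster preparedness plan absent → not met
9. resident-rights training 174 days ago vs limit 180 → met
10. condition 'has more than 50 beds' holds; resident bill of rights present → met
11. elopement drill 33 days ago vs limit 60 → met
Not met: 2, 7, 8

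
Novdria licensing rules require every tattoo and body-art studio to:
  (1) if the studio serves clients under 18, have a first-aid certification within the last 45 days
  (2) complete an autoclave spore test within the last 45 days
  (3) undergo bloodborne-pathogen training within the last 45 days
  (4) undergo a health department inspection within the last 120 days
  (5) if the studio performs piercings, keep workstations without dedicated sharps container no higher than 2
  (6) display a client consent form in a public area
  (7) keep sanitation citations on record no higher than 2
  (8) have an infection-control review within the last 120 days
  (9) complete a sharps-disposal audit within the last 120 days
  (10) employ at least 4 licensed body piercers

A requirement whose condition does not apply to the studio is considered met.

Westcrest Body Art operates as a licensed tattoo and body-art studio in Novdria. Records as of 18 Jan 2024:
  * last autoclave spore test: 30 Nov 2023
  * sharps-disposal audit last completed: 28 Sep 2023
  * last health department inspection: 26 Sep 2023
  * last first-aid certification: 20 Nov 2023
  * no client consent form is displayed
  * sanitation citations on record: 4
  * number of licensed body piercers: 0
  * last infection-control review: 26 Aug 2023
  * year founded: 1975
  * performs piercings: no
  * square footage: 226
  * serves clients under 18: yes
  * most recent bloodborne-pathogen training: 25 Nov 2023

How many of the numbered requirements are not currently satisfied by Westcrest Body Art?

7

1. condition 'serves clients under 18' holds; first-aid certification 59 days ago vs limit 45 → not met
2. autoclave spore test 49 days ago vs limit 45 → not met
3. bloodborne-pathogen training 54 days ago vs limit 45 → not met
4. health department inspection 114 days ago vs limit 120 → met
5. condition 'performs piercings' does not hold → requirement n/a → met
6. client consent form absent → not met
7. sanitation citations on record 4 > 2 → not met
8. infection-control review 145 days ago vs limit 120 → not met
9. sharps-disposal audit 112 days ago vs limit 120 → met
10. licensed body piercers 0 < 4 → not met
Not met: 7 of 10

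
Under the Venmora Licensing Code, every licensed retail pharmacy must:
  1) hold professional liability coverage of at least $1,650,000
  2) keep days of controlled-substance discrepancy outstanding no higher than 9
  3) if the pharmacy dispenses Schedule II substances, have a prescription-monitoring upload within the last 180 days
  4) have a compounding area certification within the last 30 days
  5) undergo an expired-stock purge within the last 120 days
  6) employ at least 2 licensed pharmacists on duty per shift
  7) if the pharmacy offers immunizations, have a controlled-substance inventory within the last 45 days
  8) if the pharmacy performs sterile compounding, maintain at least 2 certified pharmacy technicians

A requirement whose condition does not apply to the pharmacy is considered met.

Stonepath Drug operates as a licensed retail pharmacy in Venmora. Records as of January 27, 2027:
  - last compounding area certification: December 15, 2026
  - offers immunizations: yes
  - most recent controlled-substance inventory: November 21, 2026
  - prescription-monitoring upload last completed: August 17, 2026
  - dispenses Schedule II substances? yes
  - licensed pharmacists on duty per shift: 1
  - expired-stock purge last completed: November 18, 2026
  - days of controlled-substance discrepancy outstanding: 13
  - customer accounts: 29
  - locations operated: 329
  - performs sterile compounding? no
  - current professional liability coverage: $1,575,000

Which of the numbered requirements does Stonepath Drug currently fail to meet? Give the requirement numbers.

1. professional liability coverage $1,575,000 < $1,650,000 → not met
2. days of controlled-substance discrepancy outstanding 13 > 9 → not met
3. condition 'dispenses Schedule II substances' holds; prescription-monitoring upload 163 days ago vs limit 180 → met
4. compounding area certification 43 days ago vs limit 30 → not met
5. expired-stock purge 70 days ago vs limit 120 → met
6. licensed pharmacists on duty per shift 1 < 2 → not met
7. condition 'offers immunizations' holds; controlled-substance inventory 67 days ago vs limit 45 → not met
8. condition 'performs sterile compounding' does not hold → requirement n/a → met
Not met: 1, 2, 4, 6, 7

1, 2, 4, 6, 7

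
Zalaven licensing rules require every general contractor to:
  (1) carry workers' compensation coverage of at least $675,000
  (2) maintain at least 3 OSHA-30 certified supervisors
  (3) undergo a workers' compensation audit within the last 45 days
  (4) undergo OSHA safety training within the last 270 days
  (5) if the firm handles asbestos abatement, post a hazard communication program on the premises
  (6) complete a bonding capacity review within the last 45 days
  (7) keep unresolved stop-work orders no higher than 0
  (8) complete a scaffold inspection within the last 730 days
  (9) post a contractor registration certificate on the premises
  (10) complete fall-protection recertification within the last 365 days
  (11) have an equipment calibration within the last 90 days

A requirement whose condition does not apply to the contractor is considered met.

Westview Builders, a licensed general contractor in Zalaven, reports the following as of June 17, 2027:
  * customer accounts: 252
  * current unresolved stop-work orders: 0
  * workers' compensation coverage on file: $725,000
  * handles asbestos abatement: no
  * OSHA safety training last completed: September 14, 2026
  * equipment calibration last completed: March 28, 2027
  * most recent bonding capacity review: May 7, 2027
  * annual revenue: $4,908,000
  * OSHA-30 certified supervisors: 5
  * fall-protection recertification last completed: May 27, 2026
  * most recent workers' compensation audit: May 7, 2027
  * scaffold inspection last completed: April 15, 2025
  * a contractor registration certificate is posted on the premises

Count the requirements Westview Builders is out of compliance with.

1. workers' compensation coverage $725,000 ≥ $675,000 → met
2. OSHA-30 certified supervisors 5 ≥ 3 → met
3. workers' compensation audit 41 days ago vs limit 45 → met
4. OSHA safety training 276 days ago vs limit 270 → not met
5. condition 'handles asbestos abatement' does not hold → requirement n/a → met
6. bonding capacity review 41 days ago vs limit 45 → met
7. unresolved stop-work orders 0 ≤ 0 → met
8. scaffold inspection 793 days ago vs limit 730 → not met
9. contractor registration certificate present → met
10. fall-protection recertification 386 days ago vs limit 365 → not met
11. equipment calibration 81 days ago vs limit 90 → met
Not met: 3 of 11

3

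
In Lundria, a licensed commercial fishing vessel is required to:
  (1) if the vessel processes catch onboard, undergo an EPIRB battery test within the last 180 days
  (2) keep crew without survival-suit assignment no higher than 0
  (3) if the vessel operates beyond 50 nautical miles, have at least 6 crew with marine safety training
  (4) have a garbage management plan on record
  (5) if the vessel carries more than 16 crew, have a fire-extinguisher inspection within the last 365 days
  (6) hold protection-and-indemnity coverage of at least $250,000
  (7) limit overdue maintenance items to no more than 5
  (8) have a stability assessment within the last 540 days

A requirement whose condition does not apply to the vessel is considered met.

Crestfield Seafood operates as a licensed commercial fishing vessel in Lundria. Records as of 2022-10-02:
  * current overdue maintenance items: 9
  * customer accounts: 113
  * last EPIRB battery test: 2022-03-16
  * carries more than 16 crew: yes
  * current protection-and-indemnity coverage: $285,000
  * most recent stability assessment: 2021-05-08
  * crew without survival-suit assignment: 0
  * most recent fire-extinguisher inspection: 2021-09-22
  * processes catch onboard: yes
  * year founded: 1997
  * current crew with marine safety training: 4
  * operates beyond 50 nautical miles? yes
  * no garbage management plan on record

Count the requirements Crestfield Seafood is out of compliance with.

1. condition 'processes catch onboard' holds; EPIRB battery test 200 days ago vs limit 180 → not met
2. crew without survival-suit assignment 0 ≤ 0 → met
3. condition 'operates beyond 50 nautical miles' holds; crew with marine safety training 4 < 6 → not met
4. garbage management plan absent → not met
5. condition 'carries more than 16 crew' holds; fire-extinguisher inspection 375 days ago vs limit 365 → not met
6. protection-and-indemnity coverage $285,000 ≥ $250,000 → met
7. overdue maintenance items 9 > 5 → not met
8. stability assessment 512 days ago vs limit 540 → met
Not met: 5 of 8

5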